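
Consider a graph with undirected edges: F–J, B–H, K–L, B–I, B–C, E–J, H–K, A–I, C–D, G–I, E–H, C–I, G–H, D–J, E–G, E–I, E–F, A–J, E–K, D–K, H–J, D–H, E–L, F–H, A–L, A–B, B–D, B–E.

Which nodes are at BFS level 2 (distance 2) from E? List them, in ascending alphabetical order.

A, C, D

Level 0: E
Level 1: B, F, G, H, I, J, K, L
Level 2: A, C, D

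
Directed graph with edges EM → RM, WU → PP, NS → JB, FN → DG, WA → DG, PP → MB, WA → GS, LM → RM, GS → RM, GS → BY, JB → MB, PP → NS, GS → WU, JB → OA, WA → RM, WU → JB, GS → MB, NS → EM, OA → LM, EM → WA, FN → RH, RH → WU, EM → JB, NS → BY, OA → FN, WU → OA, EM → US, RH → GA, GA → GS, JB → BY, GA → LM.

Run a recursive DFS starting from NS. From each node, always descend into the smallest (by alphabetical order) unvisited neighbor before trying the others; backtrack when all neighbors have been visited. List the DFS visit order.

Visit NS
NS → BY
NS → EM
EM → JB
JB → MB
JB → OA
OA → FN
FN → DG
FN → RH
RH → GA
GA → GS
GS → RM
GS → WU
WU → PP
GA → LM
EM → US
EM → WA

NS -> BY -> EM -> JB -> MB -> OA -> FN -> DG -> RH -> GA -> GS -> RM -> WU -> PP -> LM -> US -> WA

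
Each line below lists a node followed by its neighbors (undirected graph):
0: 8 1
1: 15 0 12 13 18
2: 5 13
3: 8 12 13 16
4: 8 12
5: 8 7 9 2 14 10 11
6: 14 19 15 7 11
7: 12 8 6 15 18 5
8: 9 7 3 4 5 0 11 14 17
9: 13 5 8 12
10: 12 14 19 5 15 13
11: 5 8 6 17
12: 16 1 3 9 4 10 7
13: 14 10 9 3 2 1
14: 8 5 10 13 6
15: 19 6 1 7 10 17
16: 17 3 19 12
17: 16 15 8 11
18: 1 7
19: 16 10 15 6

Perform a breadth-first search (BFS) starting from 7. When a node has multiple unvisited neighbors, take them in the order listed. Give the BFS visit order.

7 -> 12 -> 8 -> 6 -> 15 -> 18 -> 5 -> 16 -> 1 -> 3 -> 9 -> 4 -> 10 -> 0 -> 11 -> 14 -> 17 -> 19 -> 2 -> 13

Visit 7; enqueue 12, 8, 6, 15, 18, 5 → queue [12, 8, 6, 15, 18, 5]
Visit 12; enqueue 16, 1, 3, 9, 4, 10 → queue [8, 6, 15, 18, 5, 16, 1, 3, 9, 4, 10]
Visit 8; enqueue 0, 11, 14, 17 → queue [6, 15, 18, 5, 16, 1, 3, 9, 4, 10, 0, 11, 14, 17]
Visit 6; enqueue 19 → queue [15, 18, 5, 16, 1, 3, 9, 4, 10, 0, 11, 14, 17, 19]
Visit 15 → queue [18, 5, 16, 1, 3, 9, 4, 10, 0, 11, 14, 17, 19]
Visit 18 → queue [5, 16, 1, 3, 9, 4, 10, 0, 11, 14, 17, 19]
Visit 5; enqueue 2 → queue [16, 1, 3, 9, 4, 10, 0, 11, 14, 17, 19, 2]
Visit 16 → queue [1, 3, 9, 4, 10, 0, 11, 14, 17, 19, 2]
Visit 1; enqueue 13 → queue [3, 9, 4, 10, 0, 11, 14, 17, 19, 2, 13]
Visit 3 → queue [9, 4, 10, 0, 11, 14, 17, 19, 2, 13]
Visit 9 → queue [4, 10, 0, 11, 14, 17, 19, 2, 13]
Visit 4 → queue [10, 0, 11, 14, 17, 19, 2, 13]
Visit 10 → queue [0, 11, 14, 17, 19, 2, 13]
Visit 0 → queue [11, 14, 17, 19, 2, 13]
Visit 11 → queue [14, 17, 19, 2, 13]
Visit 14 → queue [17, 19, 2, 13]
Visit 17 → queue [19, 2, 13]
Visit 19 → queue [2, 13]
Visit 2 → queue [13]
Visit 13 → queue []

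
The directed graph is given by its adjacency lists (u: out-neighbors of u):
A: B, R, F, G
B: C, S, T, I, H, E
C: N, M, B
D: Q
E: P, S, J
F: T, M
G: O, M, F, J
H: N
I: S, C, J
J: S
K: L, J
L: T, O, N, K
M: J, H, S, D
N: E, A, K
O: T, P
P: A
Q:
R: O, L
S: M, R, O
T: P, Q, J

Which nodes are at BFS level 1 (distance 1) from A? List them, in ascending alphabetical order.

B, F, G, R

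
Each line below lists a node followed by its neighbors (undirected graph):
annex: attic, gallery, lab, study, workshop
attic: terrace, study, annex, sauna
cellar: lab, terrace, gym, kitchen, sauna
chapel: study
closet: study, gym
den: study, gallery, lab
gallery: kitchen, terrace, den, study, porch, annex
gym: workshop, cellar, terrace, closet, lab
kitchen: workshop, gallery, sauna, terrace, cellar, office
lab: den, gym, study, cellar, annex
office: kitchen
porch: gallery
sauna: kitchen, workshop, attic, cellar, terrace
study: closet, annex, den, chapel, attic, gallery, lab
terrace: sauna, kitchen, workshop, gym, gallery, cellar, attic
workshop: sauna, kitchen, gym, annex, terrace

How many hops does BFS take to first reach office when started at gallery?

2

Level 0: gallery
Level 1: annex, den, kitchen, porch, study, terrace
Level 2: attic, cellar, chapel, closet, gym, lab, office, sauna, workshop
office first appears at level 2.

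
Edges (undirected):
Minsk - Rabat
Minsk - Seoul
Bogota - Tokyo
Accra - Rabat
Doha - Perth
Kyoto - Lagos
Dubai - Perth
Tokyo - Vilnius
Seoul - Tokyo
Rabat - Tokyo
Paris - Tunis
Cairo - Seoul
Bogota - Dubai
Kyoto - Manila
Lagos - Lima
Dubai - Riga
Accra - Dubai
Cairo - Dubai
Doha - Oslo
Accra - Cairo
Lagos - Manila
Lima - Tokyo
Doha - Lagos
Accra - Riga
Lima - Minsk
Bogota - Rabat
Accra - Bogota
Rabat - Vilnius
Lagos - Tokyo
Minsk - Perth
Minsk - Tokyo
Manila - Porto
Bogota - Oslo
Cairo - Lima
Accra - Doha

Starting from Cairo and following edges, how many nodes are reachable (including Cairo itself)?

BFS from Cairo visits: Cairo, Seoul, Lima, Dubai, Accra, Tokyo, Minsk, Lagos, Riga, Perth, Bogota, Rabat, Doha, Vilnius, Manila, Kyoto, Oslo, Porto
Reachable nodes: 18 of 20 total.

18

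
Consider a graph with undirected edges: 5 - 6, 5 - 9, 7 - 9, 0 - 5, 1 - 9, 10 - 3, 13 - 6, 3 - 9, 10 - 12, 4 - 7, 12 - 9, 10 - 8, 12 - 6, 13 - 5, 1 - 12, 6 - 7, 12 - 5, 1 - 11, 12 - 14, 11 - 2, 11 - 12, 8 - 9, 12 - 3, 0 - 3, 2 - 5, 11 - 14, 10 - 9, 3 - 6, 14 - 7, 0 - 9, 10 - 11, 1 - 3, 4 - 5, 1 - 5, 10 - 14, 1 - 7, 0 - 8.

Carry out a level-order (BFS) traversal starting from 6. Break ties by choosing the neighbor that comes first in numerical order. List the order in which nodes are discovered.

6 -> 3 -> 5 -> 7 -> 12 -> 13 -> 0 -> 1 -> 9 -> 10 -> 2 -> 4 -> 14 -> 11 -> 8

Visit 6; enqueue 3, 5, 7, 12, 13 → queue [3, 5, 7, 12, 13]
Visit 3; enqueue 0, 1, 9, 10 → queue [5, 7, 12, 13, 0, 1, 9, 10]
Visit 5; enqueue 2, 4 → queue [7, 12, 13, 0, 1, 9, 10, 2, 4]
Visit 7; enqueue 14 → queue [12, 13, 0, 1, 9, 10, 2, 4, 14]
Visit 12; enqueue 11 → queue [13, 0, 1, 9, 10, 2, 4, 14, 11]
Visit 13 → queue [0, 1, 9, 10, 2, 4, 14, 11]
Visit 0; enqueue 8 → queue [1, 9, 10, 2, 4, 14, 11, 8]
Visit 1 → queue [9, 10, 2, 4, 14, 11, 8]
Visit 9 → queue [10, 2, 4, 14, 11, 8]
Visit 10 → queue [2, 4, 14, 11, 8]
Visit 2 → queue [4, 14, 11, 8]
Visit 4 → queue [14, 11, 8]
Visit 14 → queue [11, 8]
Visit 11 → queue [8]
Visit 8 → queue []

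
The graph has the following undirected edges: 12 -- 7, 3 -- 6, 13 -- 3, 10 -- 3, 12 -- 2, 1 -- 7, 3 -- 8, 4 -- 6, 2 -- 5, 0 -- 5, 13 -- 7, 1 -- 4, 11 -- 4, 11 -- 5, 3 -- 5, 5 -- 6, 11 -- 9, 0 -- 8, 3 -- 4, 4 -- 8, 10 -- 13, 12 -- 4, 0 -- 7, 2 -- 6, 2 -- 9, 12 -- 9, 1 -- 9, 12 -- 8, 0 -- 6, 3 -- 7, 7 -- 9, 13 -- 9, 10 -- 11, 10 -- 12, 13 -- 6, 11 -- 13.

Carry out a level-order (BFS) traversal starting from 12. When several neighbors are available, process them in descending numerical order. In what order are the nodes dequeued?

Visit 12; enqueue 10, 9, 8, 7, 4, 2 → queue [10, 9, 8, 7, 4, 2]
Visit 10; enqueue 13, 11, 3 → queue [9, 8, 7, 4, 2, 13, 11, 3]
Visit 9; enqueue 1 → queue [8, 7, 4, 2, 13, 11, 3, 1]
Visit 8; enqueue 0 → queue [7, 4, 2, 13, 11, 3, 1, 0]
Visit 7 → queue [4, 2, 13, 11, 3, 1, 0]
Visit 4; enqueue 6 → queue [2, 13, 11, 3, 1, 0, 6]
Visit 2; enqueue 5 → queue [13, 11, 3, 1, 0, 6, 5]
Visit 13 → queue [11, 3, 1, 0, 6, 5]
Visit 11 → queue [3, 1, 0, 6, 5]
Visit 3 → queue [1, 0, 6, 5]
Visit 1 → queue [0, 6, 5]
Visit 0 → queue [6, 5]
Visit 6 → queue [5]
Visit 5 → queue []

12 10 9 8 7 4 2 13 11 3 1 0 6 5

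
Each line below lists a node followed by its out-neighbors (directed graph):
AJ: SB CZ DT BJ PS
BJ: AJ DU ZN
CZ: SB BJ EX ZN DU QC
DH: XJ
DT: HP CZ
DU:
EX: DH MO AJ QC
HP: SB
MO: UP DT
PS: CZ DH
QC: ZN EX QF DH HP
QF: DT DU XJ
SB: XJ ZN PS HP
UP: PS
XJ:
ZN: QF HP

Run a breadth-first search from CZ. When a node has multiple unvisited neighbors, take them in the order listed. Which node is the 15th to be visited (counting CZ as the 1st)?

DT

Visit CZ; enqueue SB, BJ, EX, ZN, DU, QC → queue [SB, BJ, EX, ZN, DU, QC]
Visit SB; enqueue XJ, PS, HP → queue [BJ, EX, ZN, DU, QC, XJ, PS, HP]
Visit BJ; enqueue AJ → queue [EX, ZN, DU, QC, XJ, PS, HP, AJ]
Visit EX; enqueue DH, MO → queue [ZN, DU, QC, XJ, PS, HP, AJ, DH, MO]
Visit ZN; enqueue QF → queue [DU, QC, XJ, PS, HP, AJ, DH, MO, QF]
Visit DU → queue [QC, XJ, PS, HP, AJ, DH, MO, QF]
Visit QC → queue [XJ, PS, HP, AJ, DH, MO, QF]
Visit XJ → queue [PS, HP, AJ, DH, MO, QF]
Visit PS → queue [HP, AJ, DH, MO, QF]
Visit HP → queue [AJ, DH, MO, QF]
Visit AJ; enqueue DT → queue [DH, MO, QF, DT]
Visit DH → queue [MO, QF, DT]
Visit MO; enqueue UP → queue [QF, DT, UP]
Visit QF → queue [DT, UP]
Visit DT → queue [UP]
Visit UP → queue []

Visit order: CZ, SB, BJ, EX, ZN, DU, QC, XJ, PS, HP, AJ, DH, MO, QF, DT, UP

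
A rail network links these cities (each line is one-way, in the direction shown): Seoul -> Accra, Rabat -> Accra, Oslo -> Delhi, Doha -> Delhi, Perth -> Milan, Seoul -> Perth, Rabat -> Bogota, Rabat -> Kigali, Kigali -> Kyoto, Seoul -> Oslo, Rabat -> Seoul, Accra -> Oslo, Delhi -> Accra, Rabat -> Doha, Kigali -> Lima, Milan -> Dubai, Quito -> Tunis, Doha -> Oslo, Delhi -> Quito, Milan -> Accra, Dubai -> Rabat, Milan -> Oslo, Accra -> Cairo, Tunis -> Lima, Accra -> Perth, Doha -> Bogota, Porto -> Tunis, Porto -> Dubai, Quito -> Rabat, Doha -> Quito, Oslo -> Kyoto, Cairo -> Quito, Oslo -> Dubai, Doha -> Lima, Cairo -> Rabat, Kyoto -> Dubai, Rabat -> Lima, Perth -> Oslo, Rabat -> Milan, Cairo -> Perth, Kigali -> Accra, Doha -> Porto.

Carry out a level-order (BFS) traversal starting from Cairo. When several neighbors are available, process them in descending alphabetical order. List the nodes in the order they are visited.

Cairo, Rabat, Quito, Perth, Seoul, Milan, Lima, Kigali, Doha, Bogota, Accra, Tunis, Oslo, Dubai, Kyoto, Porto, Delhi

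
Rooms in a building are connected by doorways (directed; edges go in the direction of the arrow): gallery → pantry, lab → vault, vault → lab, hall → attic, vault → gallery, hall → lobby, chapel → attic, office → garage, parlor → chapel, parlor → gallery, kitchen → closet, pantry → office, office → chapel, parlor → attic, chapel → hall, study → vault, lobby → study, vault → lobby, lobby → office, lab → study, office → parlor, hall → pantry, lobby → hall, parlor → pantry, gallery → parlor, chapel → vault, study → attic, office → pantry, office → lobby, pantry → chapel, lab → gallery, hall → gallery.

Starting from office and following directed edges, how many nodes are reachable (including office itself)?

BFS from office visits: office, parlor, pantry, lobby, garage, chapel, gallery, attic, study, hall, vault, lab
Reachable nodes: 12 of 14 total.

12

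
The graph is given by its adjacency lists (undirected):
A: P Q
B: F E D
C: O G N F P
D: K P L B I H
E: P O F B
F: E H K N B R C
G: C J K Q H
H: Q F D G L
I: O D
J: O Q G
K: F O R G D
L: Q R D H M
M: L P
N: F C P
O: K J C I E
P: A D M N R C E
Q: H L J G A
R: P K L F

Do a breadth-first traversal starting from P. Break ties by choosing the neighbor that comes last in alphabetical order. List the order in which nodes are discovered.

P, R, N, M, E, D, C, A, L, K, F, O, B, I, H, G, Q, J

Visit P; enqueue R, N, M, E, D, C, A → queue [R, N, M, E, D, C, A]
Visit R; enqueue L, K, F → queue [N, M, E, D, C, A, L, K, F]
Visit N → queue [M, E, D, C, A, L, K, F]
Visit M → queue [E, D, C, A, L, K, F]
Visit E; enqueue O, B → queue [D, C, A, L, K, F, O, B]
Visit D; enqueue I, H → queue [C, A, L, K, F, O, B, I, H]
Visit C; enqueue G → queue [A, L, K, F, O, B, I, H, G]
Visit A; enqueue Q → queue [L, K, F, O, B, I, H, G, Q]
Visit L → queue [K, F, O, B, I, H, G, Q]
Visit K → queue [F, O, B, I, H, G, Q]
Visit F → queue [O, B, I, H, G, Q]
Visit O; enqueue J → queue [B, I, H, G, Q, J]
Visit B → queue [I, H, G, Q, J]
Visit I → queue [H, G, Q, J]
Visit H → queue [G, Q, J]
Visit G → queue [Q, J]
Visit Q → queue [J]
Visit J → queue []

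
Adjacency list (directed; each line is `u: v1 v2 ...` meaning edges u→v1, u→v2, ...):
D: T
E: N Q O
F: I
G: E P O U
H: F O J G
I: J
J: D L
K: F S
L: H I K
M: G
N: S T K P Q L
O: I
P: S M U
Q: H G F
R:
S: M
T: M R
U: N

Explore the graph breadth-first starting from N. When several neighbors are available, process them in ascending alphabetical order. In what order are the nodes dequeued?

N K L P Q S T F H I M U G R J O E D

Visit N; enqueue K, L, P, Q, S, T → queue [K, L, P, Q, S, T]
Visit K; enqueue F → queue [L, P, Q, S, T, F]
Visit L; enqueue H, I → queue [P, Q, S, T, F, H, I]
Visit P; enqueue M, U → queue [Q, S, T, F, H, I, M, U]
Visit Q; enqueue G → queue [S, T, F, H, I, M, U, G]
Visit S → queue [T, F, H, I, M, U, G]
Visit T; enqueue R → queue [F, H, I, M, U, G, R]
Visit F → queue [H, I, M, U, G, R]
Visit H; enqueue J, O → queue [I, M, U, G, R, J, O]
Visit I → queue [M, U, G, R, J, O]
Visit M → queue [U, G, R, J, O]
Visit U → queue [G, R, J, O]
Visit G; enqueue E → queue [R, J, O, E]
Visit R → queue [J, O, E]
Visit J; enqueue D → queue [O, E, D]
Visit O → queue [E, D]
Visit E → queue [D]
Visit D → queue []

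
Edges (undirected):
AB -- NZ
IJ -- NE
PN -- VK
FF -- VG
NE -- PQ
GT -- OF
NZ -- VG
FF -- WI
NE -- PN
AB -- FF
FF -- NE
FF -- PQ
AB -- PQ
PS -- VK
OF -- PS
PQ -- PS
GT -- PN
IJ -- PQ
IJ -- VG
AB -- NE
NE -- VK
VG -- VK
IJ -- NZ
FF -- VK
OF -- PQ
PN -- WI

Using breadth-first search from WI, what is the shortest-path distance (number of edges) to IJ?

Level 0: WI
Level 1: FF, PN
Level 2: AB, GT, NE, PQ, VG, VK
Level 3: IJ, NZ, OF, PS
IJ first appears at level 3.

3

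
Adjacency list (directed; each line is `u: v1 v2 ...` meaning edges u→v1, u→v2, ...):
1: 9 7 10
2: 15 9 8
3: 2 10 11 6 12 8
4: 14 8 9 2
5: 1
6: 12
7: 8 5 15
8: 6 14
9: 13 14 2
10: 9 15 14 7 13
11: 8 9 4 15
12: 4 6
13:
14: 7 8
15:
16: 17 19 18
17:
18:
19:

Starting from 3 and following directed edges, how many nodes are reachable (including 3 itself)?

BFS from 3 visits: 3, 2, 6, 8, 10, 11, 12, 9, 15, 14, 7, 13, 4, 5, 1
Reachable nodes: 15 of 19 total.

15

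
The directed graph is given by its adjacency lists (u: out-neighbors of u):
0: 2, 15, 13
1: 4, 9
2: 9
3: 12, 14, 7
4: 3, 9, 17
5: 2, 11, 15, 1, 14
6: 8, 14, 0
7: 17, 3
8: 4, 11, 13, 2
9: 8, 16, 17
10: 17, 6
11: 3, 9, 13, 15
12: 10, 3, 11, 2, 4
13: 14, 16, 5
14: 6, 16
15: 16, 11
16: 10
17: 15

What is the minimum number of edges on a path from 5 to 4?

2

Level 0: 5
Level 1: 1, 2, 11, 14, 15
Level 2: 3, 4, 6, 9, 13, 16
Level 3: 0, 7, 8, 10, 12, 17
4 first appears at level 2.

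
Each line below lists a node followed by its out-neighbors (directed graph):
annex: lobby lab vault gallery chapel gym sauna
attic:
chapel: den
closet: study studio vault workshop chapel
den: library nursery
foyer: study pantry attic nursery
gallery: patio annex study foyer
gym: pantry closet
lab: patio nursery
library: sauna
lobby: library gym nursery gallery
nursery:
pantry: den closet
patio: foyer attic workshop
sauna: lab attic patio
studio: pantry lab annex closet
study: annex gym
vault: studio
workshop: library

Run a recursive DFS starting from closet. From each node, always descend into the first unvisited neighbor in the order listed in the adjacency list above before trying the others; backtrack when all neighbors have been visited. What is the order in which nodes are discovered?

closet study annex lobby library sauna lab patio foyer pantry den nursery attic workshop gym gallery vault studio chapel

Visit closet
closet → study
study → annex
annex → lobby
lobby → library
library → sauna
sauna → lab
lab → patio
patio → foyer
foyer → pantry
pantry → den
den → nursery
foyer → attic
patio → workshop
lobby → gym
lobby → gallery
annex → vault
vault → studio
annex → chapel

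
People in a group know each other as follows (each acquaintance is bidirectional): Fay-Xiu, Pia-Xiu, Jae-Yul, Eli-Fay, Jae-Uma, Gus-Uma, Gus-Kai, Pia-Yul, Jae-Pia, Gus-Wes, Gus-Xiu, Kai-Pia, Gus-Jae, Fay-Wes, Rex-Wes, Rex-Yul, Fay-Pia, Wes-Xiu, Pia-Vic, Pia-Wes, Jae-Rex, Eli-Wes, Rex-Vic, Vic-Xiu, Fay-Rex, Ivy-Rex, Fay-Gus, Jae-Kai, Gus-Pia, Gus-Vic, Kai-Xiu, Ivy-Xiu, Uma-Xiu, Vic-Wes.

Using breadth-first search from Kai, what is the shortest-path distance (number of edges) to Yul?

2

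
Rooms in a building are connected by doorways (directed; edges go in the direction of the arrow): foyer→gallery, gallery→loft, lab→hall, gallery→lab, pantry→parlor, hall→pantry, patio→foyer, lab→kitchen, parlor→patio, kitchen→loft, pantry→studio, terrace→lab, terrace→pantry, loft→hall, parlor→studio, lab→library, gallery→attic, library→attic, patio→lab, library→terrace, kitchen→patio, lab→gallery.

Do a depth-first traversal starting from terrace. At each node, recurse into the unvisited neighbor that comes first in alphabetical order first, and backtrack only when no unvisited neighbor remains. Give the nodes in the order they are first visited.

Visit terrace
terrace → lab
lab → gallery
gallery → attic
gallery → loft
loft → hall
hall → pantry
pantry → parlor
parlor → patio
patio → foyer
parlor → studio
lab → kitchen
lab → library

terrace -> lab -> gallery -> attic -> loft -> hall -> pantry -> parlor -> patio -> foyer -> studio -> kitchen -> library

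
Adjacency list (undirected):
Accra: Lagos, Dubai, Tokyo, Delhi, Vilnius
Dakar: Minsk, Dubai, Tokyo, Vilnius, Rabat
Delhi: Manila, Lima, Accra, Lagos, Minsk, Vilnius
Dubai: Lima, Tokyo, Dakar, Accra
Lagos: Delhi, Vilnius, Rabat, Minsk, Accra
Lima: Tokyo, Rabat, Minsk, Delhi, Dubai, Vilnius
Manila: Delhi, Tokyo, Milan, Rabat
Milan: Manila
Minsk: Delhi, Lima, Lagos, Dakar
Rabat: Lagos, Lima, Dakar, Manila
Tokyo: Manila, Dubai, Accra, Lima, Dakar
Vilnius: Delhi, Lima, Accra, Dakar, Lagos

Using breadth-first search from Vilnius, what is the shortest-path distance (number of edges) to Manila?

2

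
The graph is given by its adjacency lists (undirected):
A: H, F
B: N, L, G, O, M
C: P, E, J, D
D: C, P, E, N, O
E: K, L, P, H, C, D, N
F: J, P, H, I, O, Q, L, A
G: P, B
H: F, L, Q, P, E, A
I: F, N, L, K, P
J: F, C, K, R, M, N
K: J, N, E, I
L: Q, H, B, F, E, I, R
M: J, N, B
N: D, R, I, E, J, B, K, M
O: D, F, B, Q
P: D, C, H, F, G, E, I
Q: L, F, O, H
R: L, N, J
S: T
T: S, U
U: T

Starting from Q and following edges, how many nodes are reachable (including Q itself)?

18

BFS from Q visits: Q, L, F, O, H, B, E, I, R, J, P, A, D, N, G, M, K, C
Reachable nodes: 18 of 21 total.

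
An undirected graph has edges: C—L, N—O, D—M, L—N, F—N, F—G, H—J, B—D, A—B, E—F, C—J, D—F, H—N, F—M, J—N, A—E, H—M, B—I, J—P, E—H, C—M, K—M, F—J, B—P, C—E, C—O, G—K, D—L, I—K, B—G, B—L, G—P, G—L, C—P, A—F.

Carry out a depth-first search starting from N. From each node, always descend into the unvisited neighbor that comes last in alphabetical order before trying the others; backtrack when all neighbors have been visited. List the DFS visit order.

Visit N
N → O
O → C
C → P
P → J
J → H
H → M
M → K
K → I
I → B
B → L
L → G
G → F
F → E
E → A
F → D

N → O → C → P → J → H → M → K → I → B → L → G → F → E → A → D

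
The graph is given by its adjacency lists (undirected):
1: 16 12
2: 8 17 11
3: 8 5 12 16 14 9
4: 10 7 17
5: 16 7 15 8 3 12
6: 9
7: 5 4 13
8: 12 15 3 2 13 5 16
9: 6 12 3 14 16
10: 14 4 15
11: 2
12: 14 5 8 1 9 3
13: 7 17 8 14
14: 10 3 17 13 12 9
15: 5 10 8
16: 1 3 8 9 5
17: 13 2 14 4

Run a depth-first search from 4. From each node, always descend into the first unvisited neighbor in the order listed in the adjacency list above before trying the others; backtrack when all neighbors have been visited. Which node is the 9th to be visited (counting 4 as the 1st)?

Visit 4
4 → 10
10 → 14
14 → 3
3 → 8
8 → 12
12 → 5
5 → 16
16 → 1
16 → 9
9 → 6
5 → 7
7 → 13
13 → 17
17 → 2
2 → 11
5 → 15

Visit order: 4, 10, 14, 3, 8, 12, 5, 16, 1, 9, 6, 7, 13, 17, 2, 11, 15

1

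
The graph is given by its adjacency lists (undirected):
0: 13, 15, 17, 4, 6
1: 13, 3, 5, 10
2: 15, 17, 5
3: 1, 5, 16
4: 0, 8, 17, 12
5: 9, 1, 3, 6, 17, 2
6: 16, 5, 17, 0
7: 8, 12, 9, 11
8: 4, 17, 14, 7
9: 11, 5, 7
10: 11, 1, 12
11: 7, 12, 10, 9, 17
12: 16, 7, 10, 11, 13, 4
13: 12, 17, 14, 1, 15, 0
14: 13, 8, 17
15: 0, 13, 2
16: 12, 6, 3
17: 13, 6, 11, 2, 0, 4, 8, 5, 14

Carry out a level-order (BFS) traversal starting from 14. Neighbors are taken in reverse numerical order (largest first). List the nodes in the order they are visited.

14 -> 17 -> 13 -> 8 -> 11 -> 6 -> 5 -> 4 -> 2 -> 0 -> 15 -> 12 -> 1 -> 7 -> 10 -> 9 -> 16 -> 3

Visit 14; enqueue 17, 13, 8 → queue [17, 13, 8]
Visit 17; enqueue 11, 6, 5, 4, 2, 0 → queue [13, 8, 11, 6, 5, 4, 2, 0]
Visit 13; enqueue 15, 12, 1 → queue [8, 11, 6, 5, 4, 2, 0, 15, 12, 1]
Visit 8; enqueue 7 → queue [11, 6, 5, 4, 2, 0, 15, 12, 1, 7]
Visit 11; enqueue 10, 9 → queue [6, 5, 4, 2, 0, 15, 12, 1, 7, 10, 9]
Visit 6; enqueue 16 → queue [5, 4, 2, 0, 15, 12, 1, 7, 10, 9, 16]
Visit 5; enqueue 3 → queue [4, 2, 0, 15, 12, 1, 7, 10, 9, 16, 3]
Visit 4 → queue [2, 0, 15, 12, 1, 7, 10, 9, 16, 3]
Visit 2 → queue [0, 15, 12, 1, 7, 10, 9, 16, 3]
Visit 0 → queue [15, 12, 1, 7, 10, 9, 16, 3]
Visit 15 → queue [12, 1, 7, 10, 9, 16, 3]
Visit 12 → queue [1, 7, 10, 9, 16, 3]
Visit 1 → queue [7, 10, 9, 16, 3]
Visit 7 → queue [10, 9, 16, 3]
Visit 10 → queue [9, 16, 3]
Visit 9 → queue [16, 3]
Visit 16 → queue [3]
Visit 3 → queue []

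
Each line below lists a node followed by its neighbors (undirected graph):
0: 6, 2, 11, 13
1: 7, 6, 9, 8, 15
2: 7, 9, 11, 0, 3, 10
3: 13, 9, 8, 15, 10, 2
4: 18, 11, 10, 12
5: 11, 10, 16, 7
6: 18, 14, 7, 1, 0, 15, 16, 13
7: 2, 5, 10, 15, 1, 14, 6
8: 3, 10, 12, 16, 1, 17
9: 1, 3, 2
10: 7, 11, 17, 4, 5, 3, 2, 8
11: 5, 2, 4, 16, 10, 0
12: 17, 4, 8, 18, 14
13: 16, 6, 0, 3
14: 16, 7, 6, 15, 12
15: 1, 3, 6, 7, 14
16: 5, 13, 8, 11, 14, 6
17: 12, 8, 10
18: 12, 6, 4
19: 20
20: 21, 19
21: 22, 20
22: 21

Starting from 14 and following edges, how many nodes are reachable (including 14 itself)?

19

BFS from 14 visits: 14, 6, 7, 12, 15, 16, 0, 1, 13, 18, 2, 5, 10, 4, 8, 17, 3, 11, 9
Reachable nodes: 19 of 23 total.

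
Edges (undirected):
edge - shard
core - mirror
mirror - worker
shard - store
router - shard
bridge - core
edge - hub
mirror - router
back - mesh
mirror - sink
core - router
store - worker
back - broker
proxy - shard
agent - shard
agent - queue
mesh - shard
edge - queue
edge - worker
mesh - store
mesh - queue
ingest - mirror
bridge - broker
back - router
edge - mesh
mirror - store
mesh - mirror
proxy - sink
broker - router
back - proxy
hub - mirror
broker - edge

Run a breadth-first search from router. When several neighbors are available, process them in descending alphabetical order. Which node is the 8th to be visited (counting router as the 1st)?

Visit router; enqueue shard, mirror, core, broker, back → queue [shard, mirror, core, broker, back]
Visit shard; enqueue store, proxy, mesh, edge, agent → queue [mirror, core, broker, back, store, proxy, mesh, edge, agent]
Visit mirror; enqueue worker, sink, ingest, hub → queue [core, broker, back, store, proxy, mesh, edge, agent, worker, sink, ingest, hub]
Visit core; enqueue bridge → queue [broker, back, store, proxy, mesh, edge, agent, worker, sink, ingest, hub, bridge]
Visit broker → queue [back, store, proxy, mesh, edge, agent, worker, sink, ingest, hub, bridge]
Visit back → queue [store, proxy, mesh, edge, agent, worker, sink, ingest, hub, bridge]
Visit store → queue [proxy, mesh, edge, agent, worker, sink, ingest, hub, bridge]
Visit proxy → queue [mesh, edge, agent, worker, sink, ingest, hub, bridge]
Visit mesh; enqueue queue → queue [edge, agent, worker, sink, ingest, hub, bridge, queue]
Visit edge → queue [agent, worker, sink, ingest, hub, bridge, queue]
Visit agent → queue [worker, sink, ingest, hub, bridge, queue]
Visit worker → queue [sink, ingest, hub, bridge, queue]
Visit sink → queue [ingest, hub, bridge, queue]
Visit ingest → queue [hub, bridge, queue]
Visit hub → queue [bridge, queue]
Visit bridge → queue [queue]
Visit queue → queue []

Visit order: router, shard, mirror, core, broker, back, store, proxy, mesh, edge, agent, worker, sink, ingest, hub, bridge, queue

proxy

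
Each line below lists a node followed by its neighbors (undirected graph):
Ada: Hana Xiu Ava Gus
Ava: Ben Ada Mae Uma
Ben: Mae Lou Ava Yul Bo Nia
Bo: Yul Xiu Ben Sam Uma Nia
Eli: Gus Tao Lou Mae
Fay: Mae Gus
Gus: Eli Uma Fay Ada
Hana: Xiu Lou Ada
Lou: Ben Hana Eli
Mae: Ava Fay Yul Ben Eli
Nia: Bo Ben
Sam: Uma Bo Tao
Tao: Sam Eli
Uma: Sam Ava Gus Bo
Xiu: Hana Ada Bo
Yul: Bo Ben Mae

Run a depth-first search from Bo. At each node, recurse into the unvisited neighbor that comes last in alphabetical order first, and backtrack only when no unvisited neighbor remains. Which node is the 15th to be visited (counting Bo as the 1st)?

Ben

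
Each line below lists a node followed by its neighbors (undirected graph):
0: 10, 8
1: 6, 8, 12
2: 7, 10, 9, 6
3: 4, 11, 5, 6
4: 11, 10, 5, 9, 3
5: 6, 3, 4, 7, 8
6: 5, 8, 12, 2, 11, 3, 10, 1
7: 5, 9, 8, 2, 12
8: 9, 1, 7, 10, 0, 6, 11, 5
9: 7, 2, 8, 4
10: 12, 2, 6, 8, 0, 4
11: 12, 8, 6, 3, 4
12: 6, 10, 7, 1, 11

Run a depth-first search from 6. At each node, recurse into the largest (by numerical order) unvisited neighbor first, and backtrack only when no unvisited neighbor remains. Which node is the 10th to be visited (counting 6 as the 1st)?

3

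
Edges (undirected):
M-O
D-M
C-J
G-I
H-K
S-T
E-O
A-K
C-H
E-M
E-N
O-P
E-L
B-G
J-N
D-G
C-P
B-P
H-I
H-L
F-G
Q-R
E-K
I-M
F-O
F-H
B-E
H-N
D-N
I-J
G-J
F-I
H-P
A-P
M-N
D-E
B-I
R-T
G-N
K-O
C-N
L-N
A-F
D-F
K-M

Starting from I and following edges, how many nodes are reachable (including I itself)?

16

BFS from I visits: I, B, F, G, H, J, M, E, P, A, D, O, N, C, K, L
Reachable nodes: 16 of 20 total.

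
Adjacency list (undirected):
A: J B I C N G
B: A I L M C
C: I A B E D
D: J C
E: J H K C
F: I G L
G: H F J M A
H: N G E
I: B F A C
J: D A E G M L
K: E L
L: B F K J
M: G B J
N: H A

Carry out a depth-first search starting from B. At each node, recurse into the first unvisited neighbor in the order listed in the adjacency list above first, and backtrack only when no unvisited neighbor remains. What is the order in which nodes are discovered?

Visit B
B → A
A → J
J → D
D → C
C → I
I → F
F → G
G → H
H → N
H → E
E → K
K → L
G → M

B → A → J → D → C → I → F → G → H → N → E → K → L → M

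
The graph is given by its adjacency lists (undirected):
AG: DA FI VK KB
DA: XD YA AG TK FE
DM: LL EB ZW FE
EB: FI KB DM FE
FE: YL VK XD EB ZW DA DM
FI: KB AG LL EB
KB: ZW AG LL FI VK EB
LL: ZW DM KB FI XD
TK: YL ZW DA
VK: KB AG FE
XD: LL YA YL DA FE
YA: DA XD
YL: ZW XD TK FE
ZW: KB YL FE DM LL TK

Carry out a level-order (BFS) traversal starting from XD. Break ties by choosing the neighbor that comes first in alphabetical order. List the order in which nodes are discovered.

Visit XD; enqueue DA, FE, LL, YA, YL → queue [DA, FE, LL, YA, YL]
Visit DA; enqueue AG, TK → queue [FE, LL, YA, YL, AG, TK]
Visit FE; enqueue DM, EB, VK, ZW → queue [LL, YA, YL, AG, TK, DM, EB, VK, ZW]
Visit LL; enqueue FI, KB → queue [YA, YL, AG, TK, DM, EB, VK, ZW, FI, KB]
Visit YA → queue [YL, AG, TK, DM, EB, VK, ZW, FI, KB]
Visit YL → queue [AG, TK, DM, EB, VK, ZW, FI, KB]
Visit AG → queue [TK, DM, EB, VK, ZW, FI, KB]
Visit TK → queue [DM, EB, VK, ZW, FI, KB]
Visit DM → queue [EB, VK, ZW, FI, KB]
Visit EB → queue [VK, ZW, FI, KB]
Visit VK → queue [ZW, FI, KB]
Visit ZW → queue [FI, KB]
Visit FI → queue [KB]
Visit KB → queue []

XD, DA, FE, LL, YA, YL, AG, TK, DM, EB, VK, ZW, FI, KB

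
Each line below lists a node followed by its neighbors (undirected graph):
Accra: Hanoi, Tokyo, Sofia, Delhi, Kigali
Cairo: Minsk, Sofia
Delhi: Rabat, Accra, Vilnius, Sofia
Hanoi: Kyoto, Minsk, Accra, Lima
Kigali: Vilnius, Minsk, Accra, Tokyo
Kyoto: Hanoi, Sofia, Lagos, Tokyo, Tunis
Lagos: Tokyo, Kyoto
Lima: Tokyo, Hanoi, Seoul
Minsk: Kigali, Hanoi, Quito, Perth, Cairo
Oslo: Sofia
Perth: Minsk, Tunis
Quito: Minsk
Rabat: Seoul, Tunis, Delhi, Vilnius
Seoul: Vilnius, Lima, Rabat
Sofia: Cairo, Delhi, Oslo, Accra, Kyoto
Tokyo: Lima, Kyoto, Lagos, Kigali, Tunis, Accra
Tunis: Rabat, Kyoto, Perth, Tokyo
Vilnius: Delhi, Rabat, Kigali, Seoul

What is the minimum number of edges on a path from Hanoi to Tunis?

Level 0: Hanoi
Level 1: Accra, Kyoto, Lima, Minsk
Level 2: Cairo, Delhi, Kigali, Lagos, Perth, Quito, Seoul, Sofia, Tokyo, Tunis
Level 3: Oslo, Rabat, Vilnius
Tunis first appears at level 2.

2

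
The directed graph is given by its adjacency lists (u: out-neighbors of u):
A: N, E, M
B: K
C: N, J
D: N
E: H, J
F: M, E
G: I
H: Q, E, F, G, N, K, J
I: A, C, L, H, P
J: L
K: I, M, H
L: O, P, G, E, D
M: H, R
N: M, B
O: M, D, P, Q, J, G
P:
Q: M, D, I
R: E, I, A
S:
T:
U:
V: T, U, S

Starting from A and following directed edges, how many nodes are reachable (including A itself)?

18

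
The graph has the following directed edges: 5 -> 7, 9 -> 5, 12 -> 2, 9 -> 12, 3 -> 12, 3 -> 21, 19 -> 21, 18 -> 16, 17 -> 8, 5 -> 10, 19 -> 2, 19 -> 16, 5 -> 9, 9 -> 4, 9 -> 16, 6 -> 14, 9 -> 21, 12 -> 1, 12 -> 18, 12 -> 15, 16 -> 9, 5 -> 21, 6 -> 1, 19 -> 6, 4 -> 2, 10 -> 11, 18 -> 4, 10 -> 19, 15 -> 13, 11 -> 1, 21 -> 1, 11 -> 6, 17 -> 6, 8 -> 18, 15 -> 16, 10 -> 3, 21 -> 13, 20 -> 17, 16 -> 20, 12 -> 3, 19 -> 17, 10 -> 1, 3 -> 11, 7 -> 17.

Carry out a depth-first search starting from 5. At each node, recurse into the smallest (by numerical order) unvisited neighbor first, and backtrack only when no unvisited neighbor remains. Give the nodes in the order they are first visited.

Visit 5
5 → 7
7 → 17
17 → 6
6 → 1
6 → 14
17 → 8
8 → 18
18 → 4
4 → 2
18 → 16
16 → 9
9 → 12
12 → 3
3 → 11
3 → 21
21 → 13
12 → 15
16 → 20
5 → 10
10 → 19

5, 7, 17, 6, 1, 14, 8, 18, 4, 2, 16, 9, 12, 3, 11, 21, 13, 15, 20, 10, 19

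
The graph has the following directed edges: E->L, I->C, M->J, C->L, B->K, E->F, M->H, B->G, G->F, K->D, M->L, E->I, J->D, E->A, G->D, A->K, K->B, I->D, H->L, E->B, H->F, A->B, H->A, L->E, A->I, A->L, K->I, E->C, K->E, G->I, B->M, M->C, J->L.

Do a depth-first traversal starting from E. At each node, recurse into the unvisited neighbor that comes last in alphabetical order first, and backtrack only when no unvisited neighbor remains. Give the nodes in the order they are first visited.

Visit E
E → L
E → I
I → D
I → C
E → F
E → B
B → M
M → J
M → H
H → A
A → K
B → G

E -> L -> I -> D -> C -> F -> B -> M -> J -> H -> A -> K -> G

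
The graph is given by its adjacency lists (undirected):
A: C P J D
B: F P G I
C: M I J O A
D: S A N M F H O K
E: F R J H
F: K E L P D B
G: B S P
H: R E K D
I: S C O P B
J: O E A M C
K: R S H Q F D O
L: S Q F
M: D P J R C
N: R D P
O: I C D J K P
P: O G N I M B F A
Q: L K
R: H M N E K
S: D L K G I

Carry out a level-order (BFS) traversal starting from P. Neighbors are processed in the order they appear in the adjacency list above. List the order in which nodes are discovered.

P O G N I M B F A C D J K S R E L H Q

Visit P; enqueue O, G, N, I, M, B, F, A → queue [O, G, N, I, M, B, F, A]
Visit O; enqueue C, D, J, K → queue [G, N, I, M, B, F, A, C, D, J, K]
Visit G; enqueue S → queue [N, I, M, B, F, A, C, D, J, K, S]
Visit N; enqueue R → queue [I, M, B, F, A, C, D, J, K, S, R]
Visit I → queue [M, B, F, A, C, D, J, K, S, R]
Visit M → queue [B, F, A, C, D, J, K, S, R]
Visit B → queue [F, A, C, D, J, K, S, R]
Visit F; enqueue E, L → queue [A, C, D, J, K, S, R, E, L]
Visit A → queue [C, D, J, K, S, R, E, L]
Visit C → queue [D, J, K, S, R, E, L]
Visit D; enqueue H → queue [J, K, S, R, E, L, H]
Visit J → queue [K, S, R, E, L, H]
Visit K; enqueue Q → queue [S, R, E, L, H, Q]
Visit S → queue [R, E, L, H, Q]
Visit R → queue [E, L, H, Q]
Visit E → queue [L, H, Q]
Visit L → queue [H, Q]
Visit H → queue [Q]
Visit Q → queue []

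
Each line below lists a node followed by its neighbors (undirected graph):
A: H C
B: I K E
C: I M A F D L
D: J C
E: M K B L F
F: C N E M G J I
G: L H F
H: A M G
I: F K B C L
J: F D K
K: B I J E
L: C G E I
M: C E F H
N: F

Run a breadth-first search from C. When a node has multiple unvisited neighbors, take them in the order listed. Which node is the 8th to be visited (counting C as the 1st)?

Visit C; enqueue I, M, A, F, D, L → queue [I, M, A, F, D, L]
Visit I; enqueue K, B → queue [M, A, F, D, L, K, B]
Visit M; enqueue E, H → queue [A, F, D, L, K, B, E, H]
Visit A → queue [F, D, L, K, B, E, H]
Visit F; enqueue N, G, J → queue [D, L, K, B, E, H, N, G, J]
Visit D → queue [L, K, B, E, H, N, G, J]
Visit L → queue [K, B, E, H, N, G, J]
Visit K → queue [B, E, H, N, G, J]
Visit B → queue [E, H, N, G, J]
Visit E → queue [H, N, G, J]
Visit H → queue [N, G, J]
Visit N → queue [G, J]
Visit G → queue [J]
Visit J → queue []

Visit order: C, I, M, A, F, D, L, K, B, E, H, N, G, J

K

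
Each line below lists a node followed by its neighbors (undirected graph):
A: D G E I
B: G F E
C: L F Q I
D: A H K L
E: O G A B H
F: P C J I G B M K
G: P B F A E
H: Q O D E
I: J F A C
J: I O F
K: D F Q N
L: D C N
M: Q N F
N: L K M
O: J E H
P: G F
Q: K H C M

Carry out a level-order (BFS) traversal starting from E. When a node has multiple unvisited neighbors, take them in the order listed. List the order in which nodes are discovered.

Visit E; enqueue O, G, A, B, H → queue [O, G, A, B, H]
Visit O; enqueue J → queue [G, A, B, H, J]
Visit G; enqueue P, F → queue [A, B, H, J, P, F]
Visit A; enqueue D, I → queue [B, H, J, P, F, D, I]
Visit B → queue [H, J, P, F, D, I]
Visit H; enqueue Q → queue [J, P, F, D, I, Q]
Visit J → queue [P, F, D, I, Q]
Visit P → queue [F, D, I, Q]
Visit F; enqueue C, M, K → queue [D, I, Q, C, M, K]
Visit D; enqueue L → queue [I, Q, C, M, K, L]
Visit I → queue [Q, C, M, K, L]
Visit Q → queue [C, M, K, L]
Visit C → queue [M, K, L]
Visit M; enqueue N → queue [K, L, N]
Visit K → queue [L, N]
Visit L → queue [N]
Visit N → queue []

E, O, G, A, B, H, J, P, F, D, I, Q, C, M, K, L, N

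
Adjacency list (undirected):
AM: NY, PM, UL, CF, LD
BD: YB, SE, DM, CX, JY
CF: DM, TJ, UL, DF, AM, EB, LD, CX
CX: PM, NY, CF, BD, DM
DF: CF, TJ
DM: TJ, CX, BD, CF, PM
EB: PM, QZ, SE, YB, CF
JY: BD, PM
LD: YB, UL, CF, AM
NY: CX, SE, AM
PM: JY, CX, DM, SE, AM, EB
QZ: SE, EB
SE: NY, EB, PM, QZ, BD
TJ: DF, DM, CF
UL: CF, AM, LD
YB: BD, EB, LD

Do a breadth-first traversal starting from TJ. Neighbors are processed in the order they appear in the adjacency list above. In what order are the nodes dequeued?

Visit TJ; enqueue DF, DM, CF → queue [DF, DM, CF]
Visit DF → queue [DM, CF]
Visit DM; enqueue CX, BD, PM → queue [CF, CX, BD, PM]
Visit CF; enqueue UL, AM, EB, LD → queue [CX, BD, PM, UL, AM, EB, LD]
Visit CX; enqueue NY → queue [BD, PM, UL, AM, EB, LD, NY]
Visit BD; enqueue YB, SE, JY → queue [PM, UL, AM, EB, LD, NY, YB, SE, JY]
Visit PM → queue [UL, AM, EB, LD, NY, YB, SE, JY]
Visit UL → queue [AM, EB, LD, NY, YB, SE, JY]
Visit AM → queue [EB, LD, NY, YB, SE, JY]
Visit EB; enqueue QZ → queue [LD, NY, YB, SE, JY, QZ]
Visit LD → queue [NY, YB, SE, JY, QZ]
Visit NY → queue [YB, SE, JY, QZ]
Visit YB → queue [SE, JY, QZ]
Visit SE → queue [JY, QZ]
Visit JY → queue [QZ]
Visit QZ → queue []

TJ -> DF -> DM -> CF -> CX -> BD -> PM -> UL -> AM -> EB -> LD -> NY -> YB -> SE -> JY -> QZ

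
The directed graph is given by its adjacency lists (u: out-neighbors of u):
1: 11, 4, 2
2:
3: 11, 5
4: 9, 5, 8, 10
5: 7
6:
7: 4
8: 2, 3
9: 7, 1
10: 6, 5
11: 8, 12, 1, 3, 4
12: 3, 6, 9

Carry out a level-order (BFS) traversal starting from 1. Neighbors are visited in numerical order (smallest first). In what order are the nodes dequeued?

Visit 1; enqueue 2, 4, 11 → queue [2, 4, 11]
Visit 2 → queue [4, 11]
Visit 4; enqueue 5, 8, 9, 10 → queue [11, 5, 8, 9, 10]
Visit 11; enqueue 3, 12 → queue [5, 8, 9, 10, 3, 12]
Visit 5; enqueue 7 → queue [8, 9, 10, 3, 12, 7]
Visit 8 → queue [9, 10, 3, 12, 7]
Visit 9 → queue [10, 3, 12, 7]
Visit 10; enqueue 6 → queue [3, 12, 7, 6]
Visit 3 → queue [12, 7, 6]
Visit 12 → queue [7, 6]
Visit 7 → queue [6]
Visit 6 → queue []

1, 2, 4, 11, 5, 8, 9, 10, 3, 12, 7, 6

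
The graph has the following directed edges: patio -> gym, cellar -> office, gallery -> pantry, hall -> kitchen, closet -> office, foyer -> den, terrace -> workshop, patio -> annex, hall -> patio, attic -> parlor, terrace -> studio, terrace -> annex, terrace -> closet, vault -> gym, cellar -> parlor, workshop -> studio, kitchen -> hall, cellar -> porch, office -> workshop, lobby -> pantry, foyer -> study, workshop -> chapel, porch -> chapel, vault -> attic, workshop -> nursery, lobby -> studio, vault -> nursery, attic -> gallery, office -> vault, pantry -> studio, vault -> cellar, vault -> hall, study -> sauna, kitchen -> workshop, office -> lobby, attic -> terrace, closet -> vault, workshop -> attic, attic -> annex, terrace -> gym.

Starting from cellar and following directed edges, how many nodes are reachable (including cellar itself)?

20

BFS from cellar visits: cellar, office, parlor, porch, lobby, vault, workshop, chapel, pantry, studio, attic, gym, hall, nursery, annex, gallery, terrace, kitchen, patio, closet
Reachable nodes: 20 of 24 total.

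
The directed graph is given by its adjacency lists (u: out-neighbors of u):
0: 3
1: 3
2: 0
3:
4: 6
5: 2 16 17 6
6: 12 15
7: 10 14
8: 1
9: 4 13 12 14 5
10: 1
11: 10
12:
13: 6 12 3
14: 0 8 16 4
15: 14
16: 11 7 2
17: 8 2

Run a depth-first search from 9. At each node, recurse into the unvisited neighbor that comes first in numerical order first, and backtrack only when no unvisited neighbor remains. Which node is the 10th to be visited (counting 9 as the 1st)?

1

Visit 9
9 → 4
4 → 6
6 → 12
6 → 15
15 → 14
14 → 0
0 → 3
14 → 8
8 → 1
14 → 16
16 → 2
16 → 7
7 → 10
16 → 11
9 → 5
5 → 17
9 → 13

Visit order: 9, 4, 6, 12, 15, 14, 0, 3, 8, 1, 16, 2, 7, 10, 11, 5, 17, 13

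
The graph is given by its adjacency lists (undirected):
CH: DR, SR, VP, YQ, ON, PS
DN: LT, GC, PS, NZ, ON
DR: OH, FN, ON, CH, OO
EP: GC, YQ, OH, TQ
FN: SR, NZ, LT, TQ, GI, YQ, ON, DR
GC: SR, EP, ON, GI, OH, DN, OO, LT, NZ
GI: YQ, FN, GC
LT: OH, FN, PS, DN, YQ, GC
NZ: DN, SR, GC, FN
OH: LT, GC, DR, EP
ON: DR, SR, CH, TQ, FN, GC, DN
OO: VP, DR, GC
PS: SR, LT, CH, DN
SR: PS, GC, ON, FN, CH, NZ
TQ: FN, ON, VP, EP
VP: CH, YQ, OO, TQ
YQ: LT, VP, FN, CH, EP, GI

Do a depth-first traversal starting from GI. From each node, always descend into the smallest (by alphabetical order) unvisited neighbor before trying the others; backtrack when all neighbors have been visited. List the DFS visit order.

Visit GI
GI → FN
FN → DR
DR → CH
CH → ON
ON → DN
DN → GC
GC → EP
EP → OH
OH → LT
LT → PS
PS → SR
SR → NZ
LT → YQ
YQ → VP
VP → OO
VP → TQ

GI FN DR CH ON DN GC EP OH LT PS SR NZ YQ VP OO TQ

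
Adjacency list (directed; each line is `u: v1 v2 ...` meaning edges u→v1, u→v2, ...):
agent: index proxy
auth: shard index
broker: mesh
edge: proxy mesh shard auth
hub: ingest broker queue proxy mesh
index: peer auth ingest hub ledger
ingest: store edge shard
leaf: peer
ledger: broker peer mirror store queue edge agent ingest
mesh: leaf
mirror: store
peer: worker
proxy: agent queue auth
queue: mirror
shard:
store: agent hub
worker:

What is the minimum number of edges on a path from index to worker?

Level 0: index
Level 1: auth, hub, ingest, ledger, peer
Level 2: agent, broker, edge, mesh, mirror, proxy, queue, shard, store, worker
Level 3: leaf
worker first appears at level 2.

2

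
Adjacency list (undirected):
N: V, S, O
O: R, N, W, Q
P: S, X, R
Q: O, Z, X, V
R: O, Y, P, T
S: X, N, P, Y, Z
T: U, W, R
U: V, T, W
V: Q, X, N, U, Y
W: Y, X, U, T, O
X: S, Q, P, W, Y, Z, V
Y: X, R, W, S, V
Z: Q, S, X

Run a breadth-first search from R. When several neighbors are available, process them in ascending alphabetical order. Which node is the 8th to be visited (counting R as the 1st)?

W

Visit R; enqueue O, P, T, Y → queue [O, P, T, Y]
Visit O; enqueue N, Q, W → queue [P, T, Y, N, Q, W]
Visit P; enqueue S, X → queue [T, Y, N, Q, W, S, X]
Visit T; enqueue U → queue [Y, N, Q, W, S, X, U]
Visit Y; enqueue V → queue [N, Q, W, S, X, U, V]
Visit N → queue [Q, W, S, X, U, V]
Visit Q; enqueue Z → queue [W, S, X, U, V, Z]
Visit W → queue [S, X, U, V, Z]
Visit S → queue [X, U, V, Z]
Visit X → queue [U, V, Z]
Visit U → queue [V, Z]
Visit V → queue [Z]
Visit Z → queue []

Visit order: R, O, P, T, Y, N, Q, W, S, X, U, V, Z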